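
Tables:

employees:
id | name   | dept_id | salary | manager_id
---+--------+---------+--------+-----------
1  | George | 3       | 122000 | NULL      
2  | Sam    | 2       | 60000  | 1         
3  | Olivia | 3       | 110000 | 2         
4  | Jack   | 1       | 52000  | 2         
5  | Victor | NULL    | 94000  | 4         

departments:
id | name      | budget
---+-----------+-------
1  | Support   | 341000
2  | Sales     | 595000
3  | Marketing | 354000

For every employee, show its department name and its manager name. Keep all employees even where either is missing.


Two LEFT JOINs from the same base table employees: one to departments via dept_id, one to employees itself via manager_id. Both are LEFT so every employee is preserved.
Match against departments:
  - employee 1 (George): dept_id=3 -> matches Marketing
  - employee 2 (Sam): dept_id=2 -> matches Sales
  - employee 3 (Olivia): dept_id=3 -> matches Marketing
  - employee 4 (Jack): dept_id=1 -> matches Support
  - employee 5 (Victor): dept_id=NULL, no match -> kept with NULL
Match against employees (self):
  - employee 1 (George): manager_id=NULL -> NULL
  - employee 2 (Sam): manager_id=1 -> George
  - employee 3 (Olivia): manager_id=2 -> Sam
  - employee 4 (Jack): manager_id=2 -> Sam
  - employee 5 (Victor): manager_id=4 -> Jack

SQL:
SELECT a.name, b.name AS department, c.name AS manager
FROM employees a
LEFT JOIN departments b ON a.dept_id = b.id
LEFT JOIN employees c ON a.manager_id = c.id

Result:
name   | department | manager
-------+------------+--------
George | Marketing  | NULL   
Sam    | Sales      | George 
Olivia | Marketing  | Sam    
Jack   | Support    | Sam    
Victor | NULL       | Jack   


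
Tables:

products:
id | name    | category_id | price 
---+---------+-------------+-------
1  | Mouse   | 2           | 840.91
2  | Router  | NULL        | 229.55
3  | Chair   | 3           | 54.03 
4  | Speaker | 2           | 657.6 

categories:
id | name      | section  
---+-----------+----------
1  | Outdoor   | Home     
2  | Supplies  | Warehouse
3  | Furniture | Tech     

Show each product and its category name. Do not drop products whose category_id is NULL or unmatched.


LEFT JOIN keeps every row from products (the left table); where category_id has no match in categories, the category columns become NULL. Walk through each product:
  - product 1 (Mouse): category_id=2 -> matches Supplies
  - product 2 (Router): category_id=NULL, no match -> kept with NULL
  - product 3 (Chair): category_id=3 -> matches Furniture
  - product 4 (Speaker): category_id=2 -> matches Supplies
All 4 rows appear; 1 has NULL category.

SQL:
SELECT a.name, b.name AS category
FROM products a
LEFT JOIN categories b ON a.category_id = b.id

Result:
name    | category 
--------+----------
Mouse   | Supplies 
Router  | NULL     
Chair   | Furniture
Speaker | Supplies 


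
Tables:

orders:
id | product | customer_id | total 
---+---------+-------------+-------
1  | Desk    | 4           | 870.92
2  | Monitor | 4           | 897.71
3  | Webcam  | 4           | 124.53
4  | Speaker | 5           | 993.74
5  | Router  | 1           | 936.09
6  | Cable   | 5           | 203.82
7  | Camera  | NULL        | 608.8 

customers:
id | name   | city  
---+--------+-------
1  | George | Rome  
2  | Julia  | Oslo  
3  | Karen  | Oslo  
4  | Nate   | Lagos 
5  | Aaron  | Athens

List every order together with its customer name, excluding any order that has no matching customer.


INNER JOIN keeps only orders rows whose customer_id matches an id in customers. Walk through each order:
  - order 1 (Desk): customer_id=4 -> matches Nate
  - order 2 (Monitor): customer_id=4 -> matches Nate
  - order 3 (Webcam): customer_id=4 -> matches Nate
  - order 4 (Speaker): customer_id=5 -> matches Aaron
  - order 5 (Router): customer_id=1 -> matches George
  - order 6 (Cable): customer_id=5 -> matches Aaron
  - order 7 (Camera): customer_id=NULL, no match -> dropped
So 1 of 7 rows is dropped.

SQL:
SELECT a.product, b.name AS customer
FROM orders a
INNER JOIN customers b ON a.customer_id = b.id

Result:
product | customer
--------+---------
Desk    | Nate    
Monitor | Nate    
Webcam  | Nate    
Speaker | Aaron   
Router  | George  
Cable   | Aaron   


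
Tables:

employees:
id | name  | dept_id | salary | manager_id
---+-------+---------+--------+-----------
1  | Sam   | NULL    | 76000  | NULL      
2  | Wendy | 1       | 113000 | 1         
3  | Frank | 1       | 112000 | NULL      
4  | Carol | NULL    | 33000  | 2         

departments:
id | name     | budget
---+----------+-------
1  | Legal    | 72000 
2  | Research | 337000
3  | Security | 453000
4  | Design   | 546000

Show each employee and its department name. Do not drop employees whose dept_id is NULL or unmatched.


LEFT JOIN keeps every row from employees (the left table); where dept_id has no match in departments, the department columns become NULL. Walk through each employee:
  - employee 1 (Sam): dept_id=NULL, no match -> kept with NULL
  - employee 2 (Wendy): dept_id=1 -> matches Legal
  - employee 3 (Frank): dept_id=1 -> matches Legal
  - employee 4 (Carol): dept_id=NULL, no match -> kept with NULL
All 4 rows appear; 2 have NULL department.

SQL:
SELECT a.name, b.name AS department
FROM employees a
LEFT JOIN departments b ON a.dept_id = b.id

Result:
name  | department
------+-----------
Sam   | NULL      
Wendy | Legal     
Frank | Legal     
Carol | NULL      


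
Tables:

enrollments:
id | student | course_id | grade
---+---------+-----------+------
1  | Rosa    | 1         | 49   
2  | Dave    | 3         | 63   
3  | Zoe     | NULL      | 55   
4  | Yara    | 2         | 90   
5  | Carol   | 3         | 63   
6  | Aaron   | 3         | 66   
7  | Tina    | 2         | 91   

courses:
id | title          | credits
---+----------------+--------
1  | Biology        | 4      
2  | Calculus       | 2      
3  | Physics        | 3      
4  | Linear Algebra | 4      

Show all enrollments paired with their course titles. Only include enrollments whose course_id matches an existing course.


INNER JOIN keeps only enrollments rows whose course_id matches an id in courses. Walk through each enrollment:
  - enrollment 1 (Rosa): course_id=1 -> matches Biology
  - enrollment 2 (Dave): course_id=3 -> matches Physics
  - enrollment 3 (Zoe): course_id=NULL, no match -> dropped
  - enrollment 4 (Yara): course_id=2 -> matches Calculus
  - enrollment 5 (Carol): course_id=3 -> matches Physics
  - enrollment 6 (Aaron): course_id=3 -> matches Physics
  - enrollment 7 (Tina): course_id=2 -> matches Calculus
So 1 of 7 rows is dropped.

SQL:
SELECT a.student, b.title AS course
FROM enrollments a
INNER JOIN courses b ON a.course_id = b.id

Result:
student | course  
--------+---------
Rosa    | Biology 
Dave    | Physics 
Yara    | Calculus
Carol   | Physics 
Aaron   | Physics 
Tina    | Calculus


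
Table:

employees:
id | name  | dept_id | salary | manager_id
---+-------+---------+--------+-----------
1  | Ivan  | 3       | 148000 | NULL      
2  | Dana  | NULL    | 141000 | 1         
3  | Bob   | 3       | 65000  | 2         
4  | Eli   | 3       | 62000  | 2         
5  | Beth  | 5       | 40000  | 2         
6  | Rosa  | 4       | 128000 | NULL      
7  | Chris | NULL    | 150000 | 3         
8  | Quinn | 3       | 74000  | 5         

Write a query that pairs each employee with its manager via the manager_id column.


This is a self-join: employees is joined to a second copy of itself, matching each row's manager_id to another row's id. Use LEFT JOIN so rows with manager_id=NULL are kept.
  - employee 1 (Ivan): manager_id=NULL -> NULL
  - employee 2 (Dana): manager_id=1 -> Ivan
  - employee 3 (Bob): manager_id=2 -> Dana
  - employee 4 (Eli): manager_id=2 -> Dana
  - employee 5 (Beth): manager_id=2 -> Dana
  - employee 6 (Rosa): manager_id=NULL -> NULL
  - employee 7 (Chris): manager_id=3 -> Bob
  - employee 8 (Quinn): manager_id=5 -> Beth

SQL:
SELECT a.name AS item, b.name AS manager
FROM employees a
LEFT JOIN employees b ON a.manager_id = b.id

Result:
item  | manager
------+--------
Ivan  | NULL   
Dana  | Ivan   
Bob   | Dana   
Eli   | Dana   
Beth  | Dana   
Rosa  | NULL   
Chris | Bob    
Quinn | Beth   


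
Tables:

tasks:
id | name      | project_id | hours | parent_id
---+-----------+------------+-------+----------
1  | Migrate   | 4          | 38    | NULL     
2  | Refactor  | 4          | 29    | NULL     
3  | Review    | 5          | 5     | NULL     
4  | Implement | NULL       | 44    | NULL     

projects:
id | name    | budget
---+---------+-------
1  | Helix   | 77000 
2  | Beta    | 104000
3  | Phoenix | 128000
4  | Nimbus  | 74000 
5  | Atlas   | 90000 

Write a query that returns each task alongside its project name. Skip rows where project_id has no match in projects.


INNER JOIN keeps only tasks rows whose project_id matches an id in projects. Walk through each task:
  - task 1 (Migrate): project_id=4 -> matches Nimbus
  - task 2 (Refactor): project_id=4 -> matches Nimbus
  - task 3 (Review): project_id=5 -> matches Atlas
  - task 4 (Implement): project_id=NULL, no match -> dropped
So 1 of 4 rows is dropped.

SQL:
SELECT a.name, b.name AS project
FROM tasks a
INNER JOIN projects b ON a.project_id = b.id

Result:
name     | project
---------+--------
Migrate  | Nimbus 
Refactor | Nimbus 
Review   | Atlas  


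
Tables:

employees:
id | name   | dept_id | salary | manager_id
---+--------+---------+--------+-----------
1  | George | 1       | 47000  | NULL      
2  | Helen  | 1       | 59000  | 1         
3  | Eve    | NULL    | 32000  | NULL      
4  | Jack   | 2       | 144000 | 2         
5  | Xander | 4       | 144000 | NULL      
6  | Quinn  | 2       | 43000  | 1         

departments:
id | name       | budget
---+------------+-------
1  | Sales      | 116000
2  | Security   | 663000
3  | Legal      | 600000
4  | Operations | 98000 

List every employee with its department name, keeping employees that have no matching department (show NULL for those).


LEFT JOIN keeps every row from employees (the left table); where dept_id has no match in departments, the department columns become NULL. Walk through each employee:
  - employee 1 (George): dept_id=1 -> matches Sales
  - employee 2 (Helen): dept_id=1 -> matches Sales
  - employee 3 (Eve): dept_id=NULL, no match -> kept with NULL
  - employee 4 (Jack): dept_id=2 -> matches Security
  - employee 5 (Xander): dept_id=4 -> matches Operations
  - employee 6 (Quinn): dept_id=2 -> matches Security
All 6 rows appear; 1 has NULL department.

SQL:
SELECT a.name, b.name AS department
FROM employees a
LEFT JOIN departments b ON a.dept_id = b.id

Result:
name   | department
-------+-----------
George | Sales     
Helen  | Sales     
Eve    | NULL      
Jack   | Security  
Xander | Operations
Quinn  | Security  


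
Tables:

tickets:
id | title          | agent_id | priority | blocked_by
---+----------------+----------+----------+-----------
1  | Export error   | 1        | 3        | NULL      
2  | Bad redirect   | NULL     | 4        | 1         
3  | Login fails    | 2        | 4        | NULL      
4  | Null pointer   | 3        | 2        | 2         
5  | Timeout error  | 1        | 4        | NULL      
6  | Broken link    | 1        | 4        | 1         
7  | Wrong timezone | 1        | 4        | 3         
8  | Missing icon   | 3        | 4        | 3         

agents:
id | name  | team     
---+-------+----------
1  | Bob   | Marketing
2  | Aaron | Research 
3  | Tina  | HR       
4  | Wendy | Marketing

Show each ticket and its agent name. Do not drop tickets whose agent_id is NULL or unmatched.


LEFT JOIN keeps every row from tickets (the left table); where agent_id has no match in agents, the agent columns become NULL. Walk through each ticket:
  - ticket 1 (Export error): agent_id=1 -> matches Bob
  - ticket 2 (Bad redirect): agent_id=NULL, no match -> kept with NULL
  - ticket 3 (Login fails): agent_id=2 -> matches Aaron
  - ticket 4 (Null pointer): agent_id=3 -> matches Tina
  - ticket 5 (Timeout error): agent_id=1 -> matches Bob
  - ticket 6 (Broken link): agent_id=1 -> matches Bob
  - ticket 7 (Wrong timezone): agent_id=1 -> matches Bob
  - ticket 8 (Missing icon): agent_id=3 -> matches Tina
All 8 rows appear; 1 has NULL agent.

SQL:
SELECT a.title, b.name AS agent
FROM tickets a
LEFT JOIN agents b ON a.agent_id = b.id

Result:
title          | agent
---------------+------
Export error   | Bob  
Bad redirect   | NULL 
Login fails    | Aaron
Null pointer   | Tina 
Timeout error  | Bob  
Broken link    | Bob  
Wrong timezone | Bob  
Missing icon   | Tina 


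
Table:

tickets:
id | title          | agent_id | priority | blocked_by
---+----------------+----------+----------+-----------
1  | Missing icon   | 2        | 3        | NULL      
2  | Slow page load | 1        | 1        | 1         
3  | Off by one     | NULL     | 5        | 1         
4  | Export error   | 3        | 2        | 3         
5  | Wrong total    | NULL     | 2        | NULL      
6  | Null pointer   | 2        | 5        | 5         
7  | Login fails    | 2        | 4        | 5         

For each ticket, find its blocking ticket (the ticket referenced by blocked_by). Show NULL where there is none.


This is a self-join: tickets is joined to a second copy of itself, matching each row's blocked_by to another row's id. Use LEFT JOIN so rows with blocked_by=NULL are kept.
  - ticket 1 (Missing icon): blocked_by=NULL -> NULL
  - ticket 2 (Slow page load): blocked_by=1 -> Missing icon
  - ticket 3 (Off by one): blocked_by=1 -> Missing icon
  - ticket 4 (Export error): blocked_by=3 -> Off by one
  - ticket 5 (Wrong total): blocked_by=NULL -> NULL
  - ticket 6 (Null pointer): blocked_by=5 -> Wrong total
  - ticket 7 (Login fails): blocked_by=5 -> Wrong total

SQL:
SELECT a.title AS item, b.title AS blocked_by
FROM tickets a
LEFT JOIN tickets b ON a.blocked_by = b.id

Result:
item           | blocked_by  
---------------+-------------
Missing icon   | NULL        
Slow page load | Missing icon
Off by one     | Missing icon
Export error   | Off by one  
Wrong total    | NULL        
Null pointer   | Wrong total 
Login fails    | Wrong total 


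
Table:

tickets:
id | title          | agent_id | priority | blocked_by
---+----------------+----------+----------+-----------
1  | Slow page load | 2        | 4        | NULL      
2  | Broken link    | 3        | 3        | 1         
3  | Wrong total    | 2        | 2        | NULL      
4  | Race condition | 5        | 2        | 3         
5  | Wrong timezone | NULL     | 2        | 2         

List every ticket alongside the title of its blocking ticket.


This is a self-join: tickets is joined to a second copy of itself, matching each row's blocked_by to another row's id. Use LEFT JOIN so rows with blocked_by=NULL are kept.
  - ticket 1 (Slow page load): blocked_by=NULL -> NULL
  - ticket 2 (Broken link): blocked_by=1 -> Slow page load
  - ticket 3 (Wrong total): blocked_by=NULL -> NULL
  - ticket 4 (Race condition): blocked_by=3 -> Wrong total
  - ticket 5 (Wrong timezone): blocked_by=2 -> Broken link

SQL:
SELECT a.title AS item, b.title AS blocked_by
FROM tickets a
LEFT JOIN tickets b ON a.blocked_by = b.id

Result:
item           | blocked_by    
---------------+---------------
Slow page load | NULL          
Broken link    | Slow page load
Wrong total    | NULL          
Race condition | Wrong total   
Wrong timezone | Broken link   


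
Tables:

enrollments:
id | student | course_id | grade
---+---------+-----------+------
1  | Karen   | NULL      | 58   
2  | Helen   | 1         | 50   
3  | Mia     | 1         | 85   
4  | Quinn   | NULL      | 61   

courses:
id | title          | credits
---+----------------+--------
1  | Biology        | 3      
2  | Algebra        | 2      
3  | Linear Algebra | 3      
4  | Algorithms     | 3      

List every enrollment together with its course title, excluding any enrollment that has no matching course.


INNER JOIN keeps only enrollments rows whose course_id matches an id in courses. Walk through each enrollment:
  - enrollment 1 (Karen): course_id=NULL, no match -> dropped
  - enrollment 2 (Helen): course_id=1 -> matches Biology
  - enrollment 3 (Mia): course_id=1 -> matches Biology
  - enrollment 4 (Quinn): course_id=NULL, no match -> dropped
So 2 of 4 rows are dropped.

SQL:
SELECT a.student, b.title AS course
FROM enrollments a
INNER JOIN courses b ON a.course_id = b.id

Result:
student | course 
--------+--------
Helen   | Biology
Mia     | Biology


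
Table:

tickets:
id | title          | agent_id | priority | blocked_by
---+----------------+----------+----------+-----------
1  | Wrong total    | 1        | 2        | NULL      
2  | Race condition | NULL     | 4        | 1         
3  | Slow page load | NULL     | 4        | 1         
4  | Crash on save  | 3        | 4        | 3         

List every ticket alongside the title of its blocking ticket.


This is a self-join: tickets is joined to a second copy of itself, matching each row's blocked_by to another row's id. Use LEFT JOIN so rows with blocked_by=NULL are kept.
  - ticket 1 (Wrong total): blocked_by=NULL -> NULL
  - ticket 2 (Race condition): blocked_by=1 -> Wrong total
  - ticket 3 (Slow page load): blocked_by=1 -> Wrong total
  - ticket 4 (Crash on save): blocked_by=3 -> Slow page load

SQL:
SELECT a.title AS item, b.title AS blocked_by
FROM tickets a
LEFT JOIN tickets b ON a.blocked_by = b.id

Result:
item           | blocked_by    
---------------+---------------
Wrong total    | NULL          
Race condition | Wrong total   
Slow page load | Wrong total   
Crash on save  | Slow page load


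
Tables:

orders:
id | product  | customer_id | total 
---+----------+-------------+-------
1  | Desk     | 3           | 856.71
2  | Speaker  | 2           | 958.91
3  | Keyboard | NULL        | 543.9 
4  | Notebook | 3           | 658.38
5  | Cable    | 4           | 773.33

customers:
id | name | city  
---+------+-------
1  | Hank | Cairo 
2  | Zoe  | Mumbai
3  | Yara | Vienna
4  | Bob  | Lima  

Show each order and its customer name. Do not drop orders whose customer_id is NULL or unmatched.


LEFT JOIN keeps every row from orders (the left table); where customer_id has no match in customers, the customer columns become NULL. Walk through each order:
  - order 1 (Desk): customer_id=3 -> matches Yara
  - order 2 (Speaker): customer_id=2 -> matches Zoe
  - order 3 (Keyboard): customer_id=NULL, no match -> kept with NULL
  - order 4 (Notebook): customer_id=3 -> matches Yara
  - order 5 (Cable): customer_id=4 -> matches Bob
All 5 rows appear; 1 has NULL customer.

SQL:
SELECT a.product, b.name AS customer
FROM orders a
LEFT JOIN customers b ON a.customer_id = b.id

Result:
product  | customer
---------+---------
Desk     | Yara    
Speaker  | Zoe     
Keyboard | NULL    
Notebook | Yara    
Cable    | Bob     


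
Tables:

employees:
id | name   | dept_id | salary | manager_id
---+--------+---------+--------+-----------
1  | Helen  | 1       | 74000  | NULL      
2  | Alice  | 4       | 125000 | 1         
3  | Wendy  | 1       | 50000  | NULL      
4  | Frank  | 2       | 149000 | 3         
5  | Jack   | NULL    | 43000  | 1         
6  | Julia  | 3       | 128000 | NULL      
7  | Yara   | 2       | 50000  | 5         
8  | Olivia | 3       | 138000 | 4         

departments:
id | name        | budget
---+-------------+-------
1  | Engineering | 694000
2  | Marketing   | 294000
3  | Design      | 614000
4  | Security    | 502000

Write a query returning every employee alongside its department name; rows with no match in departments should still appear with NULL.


LEFT JOIN keeps every row from employees (the left table); where dept_id has no match in departments, the department columns become NULL. Walk through each employee:
  - employee 1 (Helen): dept_id=1 -> matches Engineering
  - employee 2 (Alice): dept_id=4 -> matches Security
  - employee 3 (Wendy): dept_id=1 -> matches Engineering
  - employee 4 (Frank): dept_id=2 -> matches Marketing
  - employee 5 (Jack): dept_id=NULL, no match -> kept with NULL
  - employee 6 (Julia): dept_id=3 -> matches Design
  - employee 7 (Yara): dept_id=2 -> matches Marketing
  - employee 8 (Olivia): dept_id=3 -> matches Design
All 8 rows appear; 1 has NULL department.

SQL:
SELECT a.name, b.name AS department
FROM employees a
LEFT JOIN departments b ON a.dept_id = b.id

Result:
name   | department 
-------+------------
Helen  | Engineering
Alice  | Security   
Wendy  | Engineering
Frank  | Marketing  
Jack   | NULL       
Julia  | Design     
Yara   | Marketing  
Olivia | Design     


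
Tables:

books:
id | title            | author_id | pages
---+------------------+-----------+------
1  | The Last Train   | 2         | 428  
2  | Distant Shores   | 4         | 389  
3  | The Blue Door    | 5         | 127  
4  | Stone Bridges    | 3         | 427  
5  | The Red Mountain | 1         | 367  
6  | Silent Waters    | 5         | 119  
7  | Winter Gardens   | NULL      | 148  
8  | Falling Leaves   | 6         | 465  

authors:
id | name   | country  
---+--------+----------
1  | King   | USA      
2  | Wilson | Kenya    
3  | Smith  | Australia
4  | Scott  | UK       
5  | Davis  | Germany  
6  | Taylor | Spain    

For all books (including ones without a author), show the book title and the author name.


LEFT JOIN keeps every row from books (the left table); where author_id has no match in authors, the author columns become NULL. Walk through each book:
  - book 1 (The Last Train): author_id=2 -> matches Wilson
  - book 2 (Distant Shores): author_id=4 -> matches Scott
  - book 3 (The Blue Door): author_id=5 -> matches Davis
  - book 4 (Stone Bridges): author_id=3 -> matches Smith
  - book 5 (The Red Mountain): author_id=1 -> matches King
  - book 6 (Silent Waters): author_id=5 -> matches Davis
  - book 7 (Winter Gardens): author_id=NULL, no match -> kept with NULL
  - book 8 (Falling Leaves): author_id=6 -> matches Taylor
All 8 rows appear; 1 has NULL author.

SQL:
SELECT a.title, b.name AS author
FROM books a
LEFT JOIN authors b ON a.author_id = b.id

Result:
title            | author
-----------------+-------
The Last Train   | Wilson
Distant Shores   | Scott 
The Blue Door    | Davis 
Stone Bridges    | Smith 
The Red Mountain | King  
Silent Waters    | Davis 
Winter Gardens   | NULL  
Falling Leaves   | Taylor


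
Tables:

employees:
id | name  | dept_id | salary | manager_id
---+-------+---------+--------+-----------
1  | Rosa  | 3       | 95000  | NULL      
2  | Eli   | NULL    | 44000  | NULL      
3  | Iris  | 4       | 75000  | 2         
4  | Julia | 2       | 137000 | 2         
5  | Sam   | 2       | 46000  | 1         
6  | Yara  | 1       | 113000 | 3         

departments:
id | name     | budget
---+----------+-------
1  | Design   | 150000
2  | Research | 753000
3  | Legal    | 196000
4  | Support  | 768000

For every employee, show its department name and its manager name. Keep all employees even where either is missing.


Two LEFT JOINs from the same base table employees: one to departments via dept_id, one to employees itself via manager_id. Both are LEFT so every employee is preserved.
Match against departments:
  - employee 1 (Rosa): dept_id=3 -> matches Legal
  - employee 2 (Eli): dept_id=NULL, no match -> kept with NULL
  - employee 3 (Iris): dept_id=4 -> matches Support
  - employee 4 (Julia): dept_id=2 -> matches Research
  - employee 5 (Sam): dept_id=2 -> matches Research
  - employee 6 (Yara): dept_id=1 -> matches Design
Match against employees (self):
  - employee 1 (Rosa): manager_id=NULL -> NULL
  - employee 2 (Eli): manager_id=NULL -> NULL
  - employee 3 (Iris): manager_id=2 -> Eli
  - employee 4 (Julia): manager_id=2 -> Eli
  - employee 5 (Sam): manager_id=1 -> Rosa
  - employee 6 (Yara): manager_id=3 -> Iris

SQL:
SELECT a.name, b.name AS department, c.name AS manager
FROM employees a
LEFT JOIN departments b ON a.dept_id = b.id
LEFT JOIN employees c ON a.manager_id = c.id

Result:
name  | department | manager
------+------------+--------
Rosa  | Legal      | NULL   
Eli   | NULL       | NULL   
Iris  | Support    | Eli    
Julia | Research   | Eli    
Sam   | Research   | Rosa   
Yara  | Design     | Iris   


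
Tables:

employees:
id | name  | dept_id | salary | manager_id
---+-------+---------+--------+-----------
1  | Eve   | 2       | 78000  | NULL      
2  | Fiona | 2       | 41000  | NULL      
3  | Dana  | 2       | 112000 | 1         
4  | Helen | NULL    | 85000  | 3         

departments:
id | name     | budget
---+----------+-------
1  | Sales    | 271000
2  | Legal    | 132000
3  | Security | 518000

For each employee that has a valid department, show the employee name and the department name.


INNER JOIN keeps only employees rows whose dept_id matches an id in departments. Walk through each employee:
  - employee 1 (Eve): dept_id=2 -> matches Legal
  - employee 2 (Fiona): dept_id=2 -> matches Legal
  - employee 3 (Dana): dept_id=2 -> matches Legal
  - employee 4 (Helen): dept_id=NULL, no match -> dropped
So 1 of 4 rows is dropped.

SQL:
SELECT a.name, b.name AS department
FROM employees a
INNER JOIN departments b ON a.dept_id = b.id

Result:
name  | department
------+-----------
Eve   | Legal     
Fiona | Legal     
Dana  | Legal     


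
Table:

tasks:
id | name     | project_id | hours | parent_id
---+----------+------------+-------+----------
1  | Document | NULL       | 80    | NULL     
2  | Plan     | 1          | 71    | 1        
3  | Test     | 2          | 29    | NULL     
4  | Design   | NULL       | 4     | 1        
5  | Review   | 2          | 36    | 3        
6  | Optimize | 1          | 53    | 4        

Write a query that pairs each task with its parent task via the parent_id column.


This is a self-join: tasks is joined to a second copy of itself, matching each row's parent_id to another row's id. Use LEFT JOIN so rows with parent_id=NULL are kept.
  - task 1 (Document): parent_id=NULL -> NULL
  - task 2 (Plan): parent_id=1 -> Document
  - task 3 (Test): parent_id=NULL -> NULL
  - task 4 (Design): parent_id=1 -> Document
  - task 5 (Review): parent_id=3 -> Test
  - task 6 (Optimize): parent_id=4 -> Design

SQL:
SELECT a.name AS item, b.name AS parent
FROM tasks a
LEFT JOIN tasks b ON a.parent_id = b.id

Result:
item     | parent  
---------+---------
Document | NULL    
Plan     | Document
Test     | NULL    
Design   | Document
Review   | Test    
Optimize | Design  


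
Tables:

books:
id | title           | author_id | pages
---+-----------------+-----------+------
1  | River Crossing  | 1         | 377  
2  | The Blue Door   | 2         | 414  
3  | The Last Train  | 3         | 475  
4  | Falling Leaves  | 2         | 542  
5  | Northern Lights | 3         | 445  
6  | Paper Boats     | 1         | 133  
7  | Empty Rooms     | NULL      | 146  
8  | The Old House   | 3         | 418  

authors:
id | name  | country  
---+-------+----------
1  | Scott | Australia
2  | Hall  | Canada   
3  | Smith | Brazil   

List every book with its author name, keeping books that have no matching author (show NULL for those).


LEFT JOIN keeps every row from books (the left table); where author_id has no match in authors, the author columns become NULL. Walk through each book:
  - book 1 (River Crossing): author_id=1 -> matches Scott
  - book 2 (The Blue Door): author_id=2 -> matches Hall
  - book 3 (The Last Train): author_id=3 -> matches Smith
  - book 4 (Falling Leaves): author_id=2 -> matches Hall
  - book 5 (Northern Lights): author_id=3 -> matches Smith
  - book 6 (Paper Boats): author_id=1 -> matches Scott
  - book 7 (Empty Rooms): author_id=NULL, no match -> kept with NULL
  - book 8 (The Old House): author_id=3 -> matches Smith
All 8 rows appear; 1 has NULL author.

SQL:
SELECT a.title, b.name AS author
FROM books a
LEFT JOIN authors b ON a.author_id = b.id

Result:
title           | author
----------------+-------
River Crossing  | Scott 
The Blue Door   | Hall  
The Last Train  | Smith 
Falling Leaves  | Hall  
Northern Lights | Smith 
Paper Boats     | Scott 
Empty Rooms     | NULL  
The Old House   | Smith 


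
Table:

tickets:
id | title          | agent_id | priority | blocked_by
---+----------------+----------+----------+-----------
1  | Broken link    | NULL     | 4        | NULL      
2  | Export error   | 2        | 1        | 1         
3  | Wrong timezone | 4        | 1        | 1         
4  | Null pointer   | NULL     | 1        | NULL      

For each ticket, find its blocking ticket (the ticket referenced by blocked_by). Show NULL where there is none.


This is a self-join: tickets is joined to a second copy of itself, matching each row's blocked_by to another row's id. Use LEFT JOIN so rows with blocked_by=NULL are kept.
  - ticket 1 (Broken link): blocked_by=NULL -> NULL
  - ticket 2 (Export error): blocked_by=1 -> Broken link
  - ticket 3 (Wrong timezone): blocked_by=1 -> Broken link
  - ticket 4 (Null pointer): blocked_by=NULL -> NULL

SQL:
SELECT a.title AS item, b.title AS blocked_by
FROM tickets a
LEFT JOIN tickets b ON a.blocked_by = b.id

Result:
item           | blocked_by 
---------------+------------
Broken link    | NULL       
Export error   | Broken link
Wrong timezone | Broken link
Null pointer   | NULL       


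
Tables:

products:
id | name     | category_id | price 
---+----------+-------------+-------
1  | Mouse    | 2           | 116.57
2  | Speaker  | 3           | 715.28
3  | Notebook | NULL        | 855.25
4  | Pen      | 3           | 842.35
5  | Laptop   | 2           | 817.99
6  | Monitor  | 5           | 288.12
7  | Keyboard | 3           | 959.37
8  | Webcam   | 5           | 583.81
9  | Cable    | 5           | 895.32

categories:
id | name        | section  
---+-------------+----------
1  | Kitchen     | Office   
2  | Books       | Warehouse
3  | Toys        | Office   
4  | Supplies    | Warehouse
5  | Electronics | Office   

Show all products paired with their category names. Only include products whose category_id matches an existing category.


INNER JOIN keeps only products rows whose category_id matches an id in categories. Walk through each product:
  - product 1 (Mouse): category_id=2 -> matches Books
  - product 2 (Speaker): category_id=3 -> matches Toys
  - product 3 (Notebook): category_id=NULL, no match -> dropped
  - product 4 (Pen): category_id=3 -> matches Toys
  - product 5 (Laptop): category_id=2 -> matches Books
  - product 6 (Monitor): category_id=5 -> matches Electronics
  - product 7 (Keyboard): category_id=3 -> matches Toys
  - product 8 (Webcam): category_id=5 -> matches Electronics
  - product 9 (Cable): category_id=5 -> matches Electronics
So 1 of 9 rows is dropped.

SQL:
SELECT a.name, b.name AS category
FROM products a
INNER JOIN categories b ON a.category_id = b.id

Result:
name     | category   
---------+------------
Mouse    | Books      
Speaker  | Toys       
Pen      | Toys       
Laptop   | Books      
Monitor  | Electronics
Keyboard | Toys       
Webcam   | Electronics
Cable    | Electronics


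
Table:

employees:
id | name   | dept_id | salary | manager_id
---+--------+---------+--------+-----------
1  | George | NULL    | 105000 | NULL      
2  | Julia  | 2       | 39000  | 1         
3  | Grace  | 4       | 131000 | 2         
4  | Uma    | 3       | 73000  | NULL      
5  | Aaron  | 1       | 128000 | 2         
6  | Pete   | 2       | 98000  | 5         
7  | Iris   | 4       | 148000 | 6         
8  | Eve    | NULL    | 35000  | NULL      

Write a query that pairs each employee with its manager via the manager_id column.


This is a self-join: employees is joined to a second copy of itself, matching each row's manager_id to another row's id. Use LEFT JOIN so rows with manager_id=NULL are kept.
  - employee 1 (George): manager_id=NULL -> NULL
  - employee 2 (Julia): manager_id=1 -> George
  - employee 3 (Grace): manager_id=2 -> Julia
  - employee 4 (Uma): manager_id=NULL -> NULL
  - employee 5 (Aaron): manager_id=2 -> Julia
  - employee 6 (Pete): manager_id=5 -> Aaron
  - employee 7 (Iris): manager_id=6 -> Pete
  - employee 8 (Eve): manager_id=NULL -> NULL

SQL:
SELECT a.name AS item, b.name AS manager
FROM employees a
LEFT JOIN employees b ON a.manager_id = b.id

Result:
item   | manager
-------+--------
George | NULL   
Julia  | George 
Grace  | Julia  
Uma    | NULL   
Aaron  | Julia  
Pete   | Aaron  
Iris   | Pete   
Eve    | NULL   


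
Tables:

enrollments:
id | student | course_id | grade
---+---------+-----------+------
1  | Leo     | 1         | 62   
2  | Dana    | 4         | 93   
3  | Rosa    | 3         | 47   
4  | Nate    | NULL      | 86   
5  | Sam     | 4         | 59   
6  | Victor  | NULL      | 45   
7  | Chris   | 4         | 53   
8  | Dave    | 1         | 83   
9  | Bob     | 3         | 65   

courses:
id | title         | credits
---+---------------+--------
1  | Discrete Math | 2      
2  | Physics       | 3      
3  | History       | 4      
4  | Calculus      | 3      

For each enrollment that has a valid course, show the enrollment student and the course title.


INNER JOIN keeps only enrollments rows whose course_id matches an id in courses. Walk through each enrollment:
  - enrollment 1 (Leo): course_id=1 -> matches Discrete Math
  - enrollment 2 (Dana): course_id=4 -> matches Calculus
  - enrollment 3 (Rosa): course_id=3 -> matches History
  - enrollment 4 (Nate): course_id=NULL, no match -> dropped
  - enrollment 5 (Sam): course_id=4 -> matches Calculus
  - enrollment 6 (Victor): course_id=NULL, no match -> dropped
  - enrollment 7 (Chris): course_id=4 -> matches Calculus
  - enrollment 8 (Dave): course_id=1 -> matches Discrete Math
  - enrollment 9 (Bob): course_id=3 -> matches History
So 2 of 9 rows are dropped.

SQL:
SELECT a.student, b.title AS course
FROM enrollments a
INNER JOIN courses b ON a.course_id = b.id

Result:
student | course       
--------+--------------
Leo     | Discrete Math
Dana    | Calculus     
Rosa    | History      
Sam     | Calculus     
Chris   | Calculus     
Dave    | Discrete Math
Bob     | History      


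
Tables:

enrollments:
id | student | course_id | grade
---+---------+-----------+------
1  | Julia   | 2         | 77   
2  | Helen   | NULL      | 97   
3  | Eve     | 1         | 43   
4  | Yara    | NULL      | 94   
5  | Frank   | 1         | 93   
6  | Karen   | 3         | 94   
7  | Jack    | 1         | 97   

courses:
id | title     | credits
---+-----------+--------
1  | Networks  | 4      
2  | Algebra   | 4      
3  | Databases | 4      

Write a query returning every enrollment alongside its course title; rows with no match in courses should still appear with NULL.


LEFT JOIN keeps every row from enrollments (the left table); where course_id has no match in courses, the course columns become NULL. Walk through each enrollment:
  - enrollment 1 (Julia): course_id=2 -> matches Algebra
  - enrollment 2 (Helen): course_id=NULL, no match -> kept with NULL
  - enrollment 3 (Eve): course_id=1 -> matches Networks
  - enrollment 4 (Yara): course_id=NULL, no match -> kept with NULL
  - enrollment 5 (Frank): course_id=1 -> matches Networks
  - enrollment 6 (Karen): course_id=3 -> matches Databases
  - enrollment 7 (Jack): course_id=1 -> matches Networks
All 7 rows appear; 2 have NULL course.

SQL:
SELECT a.student, b.title AS course
FROM enrollments a
LEFT JOIN courses b ON a.course_id = b.id

Result:
student | course   
--------+----------
Julia   | Algebra  
Helen   | NULL     
Eve     | Networks 
Yara    | NULL     
Frank   | Networks 
Karen   | Databases
Jack    | Networks 


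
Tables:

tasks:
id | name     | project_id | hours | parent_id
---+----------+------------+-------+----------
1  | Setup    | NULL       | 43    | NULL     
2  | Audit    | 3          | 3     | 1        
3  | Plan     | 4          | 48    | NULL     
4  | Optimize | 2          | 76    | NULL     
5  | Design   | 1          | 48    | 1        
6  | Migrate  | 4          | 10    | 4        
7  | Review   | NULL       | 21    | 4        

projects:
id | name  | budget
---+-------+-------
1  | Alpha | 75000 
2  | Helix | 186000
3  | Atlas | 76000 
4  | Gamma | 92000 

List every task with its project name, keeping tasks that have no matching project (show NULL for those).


LEFT JOIN keeps every row from tasks (the left table); where project_id has no match in projects, the project columns become NULL. Walk through each task:
  - task 1 (Setup): project_id=NULL, no match -> kept with NULL
  - task 2 (Audit): project_id=3 -> matches Atlas
  - task 3 (Plan): project_id=4 -> matches Gamma
  - task 4 (Optimize): project_id=2 -> matches Helix
  - task 5 (Design): project_id=1 -> matches Alpha
  - task 6 (Migrate): project_id=4 -> matches Gamma
  - task 7 (Review): project_id=NULL, no match -> kept with NULL
All 7 rows appear; 2 have NULL project.

SQL:
SELECT a.name, b.name AS project
FROM tasks a
LEFT JOIN projects b ON a.project_id = b.id

Result:
name     | project
---------+--------
Setup    | NULL   
Audit    | Atlas  
Plan     | Gamma  
Optimize | Helix  
Design   | Alpha  
Migrate  | Gamma  
Review   | NULL   


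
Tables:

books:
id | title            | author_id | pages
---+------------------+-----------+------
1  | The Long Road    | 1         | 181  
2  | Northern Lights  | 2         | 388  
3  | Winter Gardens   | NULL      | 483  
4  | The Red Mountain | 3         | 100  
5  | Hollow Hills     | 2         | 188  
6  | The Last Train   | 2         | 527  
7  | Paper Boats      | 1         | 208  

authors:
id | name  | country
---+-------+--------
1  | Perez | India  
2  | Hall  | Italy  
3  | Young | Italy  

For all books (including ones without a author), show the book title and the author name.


LEFT JOIN keeps every row from books (the left table); where author_id has no match in authors, the author columns become NULL. Walk through each book:
  - book 1 (The Long Road): author_id=1 -> matches Perez
  - book 2 (Northern Lights): author_id=2 -> matches Hall
  - book 3 (Winter Gardens): author_id=NULL, no match -> kept with NULL
  - book 4 (The Red Mountain): author_id=3 -> matches Young
  - book 5 (Hollow Hills): author_id=2 -> matches Hall
  - book 6 (The Last Train): author_id=2 -> matches Hall
  - book 7 (Paper Boats): author_id=1 -> matches Perez
All 7 rows appear; 1 has NULL author.

SQL:
SELECT a.title, b.name AS author
FROM books a
LEFT JOIN authors b ON a.author_id = b.id

Result:
title            | author
-----------------+-------
The Long Road    | Perez 
Northern Lights  | Hall  
Winter Gardens   | NULL  
The Red Mountain | Young 
Hollow Hills     | Hall  
The Last Train   | Hall  
Paper Boats      | Perez 


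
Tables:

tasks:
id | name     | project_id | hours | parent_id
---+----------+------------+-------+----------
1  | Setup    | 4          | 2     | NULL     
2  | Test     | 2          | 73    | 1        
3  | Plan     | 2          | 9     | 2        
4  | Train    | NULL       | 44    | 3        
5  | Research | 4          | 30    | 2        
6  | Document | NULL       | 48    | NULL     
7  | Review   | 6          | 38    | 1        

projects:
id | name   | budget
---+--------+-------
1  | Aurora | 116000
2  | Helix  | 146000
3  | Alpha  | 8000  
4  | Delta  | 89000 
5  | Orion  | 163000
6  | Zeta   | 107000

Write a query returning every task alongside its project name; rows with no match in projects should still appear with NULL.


LEFT JOIN keeps every row from tasks (the left table); where project_id has no match in projects, the project columns become NULL. Walk through each task:
  - task 1 (Setup): project_id=4 -> matches Delta
  - task 2 (Test): project_id=2 -> matches Helix
  - task 3 (Plan): project_id=2 -> matches Helix
  - task 4 (Train): project_id=NULL, no match -> kept with NULL
  - task 5 (Research): project_id=4 -> matches Delta
  - task 6 (Document): project_id=NULL, no match -> kept with NULL
  - task 7 (Review): project_id=6 -> matches Zeta
All 7 rows appear; 2 have NULL project.

SQL:
SELECT a.name, b.name AS project
FROM tasks a
LEFT JOIN projects b ON a.project_id = b.id

Result:
name     | project
---------+--------
Setup    | Delta  
Test     | Helix  
Plan     | Helix  
Train    | NULL   
Research | Delta  
Document | NULL   
Review   | Zeta   


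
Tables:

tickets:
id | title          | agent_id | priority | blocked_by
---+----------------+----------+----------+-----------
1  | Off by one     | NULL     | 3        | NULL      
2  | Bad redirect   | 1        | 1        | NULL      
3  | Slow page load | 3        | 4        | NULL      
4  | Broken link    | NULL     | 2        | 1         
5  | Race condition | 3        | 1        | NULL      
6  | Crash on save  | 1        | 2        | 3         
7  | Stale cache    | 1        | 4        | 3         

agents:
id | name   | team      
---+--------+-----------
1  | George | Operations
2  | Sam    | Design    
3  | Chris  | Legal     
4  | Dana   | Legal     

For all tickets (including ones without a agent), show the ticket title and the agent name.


LEFT JOIN keeps every row from tickets (the left table); where agent_id has no match in agents, the agent columns become NULL. Walk through each ticket:
  - ticket 1 (Off by one): agent_id=NULL, no match -> kept with NULL
  - ticket 2 (Bad redirect): agent_id=1 -> matches George
  - ticket 3 (Slow page load): agent_id=3 -> matches Chris
  - ticket 4 (Broken link): agent_id=NULL, no match -> kept with NULL
  - ticket 5 (Race condition): agent_id=3 -> matches Chris
  - ticket 6 (Crash on save): agent_id=1 -> matches George
  - ticket 7 (Stale cache): agent_id=1 -> matches George
All 7 rows appear; 2 have NULL agent.

SQL:
SELECT a.title, b.name AS agent
FROM tickets a
LEFT JOIN agents b ON a.agent_id = b.id

Result:
title          | agent 
---------------+-------
Off by one     | NULL  
Bad redirect   | George
Slow page load | Chris 
Broken link    | NULL  
Race condition | Chris 
Crash on save  | George
Stale cache    | George
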